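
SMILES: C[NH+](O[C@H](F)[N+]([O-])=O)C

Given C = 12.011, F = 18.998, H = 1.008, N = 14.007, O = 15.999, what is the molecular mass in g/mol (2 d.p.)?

Molecular formula: C3H8FN2O3+.
M = 3×12.011 + 1×18.998 + 8×1.008 + 2×14.007 + 3×15.999 = 139.11 g/mol.

139.11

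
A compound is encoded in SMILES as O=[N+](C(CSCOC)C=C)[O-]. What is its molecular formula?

C6H11NO3S

Heavy atoms from the SMILES: 6 C, 1 N, 3 O, 1 S.
Implicit hydrogens by atom environment:
  3 × C: 2 H each → 6
  2 × C: 1 H each → 2
  2 × O: no H
  1 × C: 3 H
  1 × N (charge +1): no H
  1 × O (charge -1): no H
  1 × S: no H
  Total hydrogens = 11.
Molecular formula: C6H11NO3S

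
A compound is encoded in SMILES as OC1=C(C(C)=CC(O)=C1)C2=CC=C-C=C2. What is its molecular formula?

Heavy atoms from the SMILES: 13 C, 2 O.
Implicit hydrogens by atom environment:
  7 × C (aromatic): 1 H each → 7
  5 × C (aromatic): no H
  2 × O: 1 H each → 2
  1 × C: 3 H
  Total hydrogens = 12.
Molecular formula: C13H12O2

C13H12O2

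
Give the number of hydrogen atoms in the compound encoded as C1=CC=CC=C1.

6

Hydrogens are implicit in SMILES; fill each atom to its normal valence:
  6 × C (aromatic): 1 H each → 6
  Total hydrogens = 6.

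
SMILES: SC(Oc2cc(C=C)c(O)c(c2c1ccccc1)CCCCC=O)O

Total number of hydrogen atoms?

Hydrogens are implicit in SMILES; fill each atom to its normal valence:
  6 × C (aromatic): 1 H each → 6
  6 × C (aromatic): no H
  5 × C: 2 H each → 10
  3 × C: 1 H each → 3
  2 × O: 1 H each → 2
  2 × O: no H
  1 × S: 1 H
  Total hydrogens = 22.

22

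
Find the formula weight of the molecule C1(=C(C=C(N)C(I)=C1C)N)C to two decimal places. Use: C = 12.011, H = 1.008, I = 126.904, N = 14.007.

Molecular formula: C8H11IN2.
M = 8×12.011 + 11×1.008 + 1×126.904 + 2×14.007 = 262.09 g/mol.

262.09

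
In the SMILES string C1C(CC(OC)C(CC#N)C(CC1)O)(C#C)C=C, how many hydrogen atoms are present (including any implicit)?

21

Hydrogens are implicit in SMILES; fill each atom to its normal valence:
  6 × C: 2 H each → 12
  5 × C: 1 H each → 5
  3 × C: no H
  1 × C: 3 H
  1 × N: no H
  1 × O: 1 H
  1 × O: no H
  Total hydrogens = 21.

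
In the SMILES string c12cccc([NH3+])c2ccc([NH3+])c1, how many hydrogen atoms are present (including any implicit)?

12

Hydrogens are implicit in SMILES; fill each atom to its normal valence:
  6 × C (aromatic): 1 H each → 6
  4 × C (aromatic): no H
  2 × N (charge +1): 3 H each → 6
  Total hydrogens = 12.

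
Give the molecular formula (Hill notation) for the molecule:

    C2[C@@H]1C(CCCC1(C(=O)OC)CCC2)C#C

C14H20O2

Heavy atoms from the SMILES: 14 C, 2 O.
Implicit hydrogens by atom environment:
  7 × C: 2 H each → 14
  3 × C: 1 H each → 3
  3 × C: no H
  2 × O: no H
  1 × C: 3 H
  Total hydrogens = 20.
Molecular formula: C14H20O2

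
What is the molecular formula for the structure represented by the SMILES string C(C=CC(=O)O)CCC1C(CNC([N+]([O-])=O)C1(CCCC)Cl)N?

C15H26ClN3O4

Heavy atoms from the SMILES: 15 C, 1 Cl, 3 N, 4 O.
Implicit hydrogens by atom environment:
  7 × C: 2 H each → 14
  5 × C: 1 H each → 5
  2 × C: no H
  2 × O: no H
  1 × C: 3 H
  1 × Cl: no H
  1 × N: 2 H
  1 × N: 1 H
  1 × N (charge +1): no H
  1 × O: 1 H
  1 × O (charge -1): no H
  Total hydrogens = 26.
Molecular formula: C15H26ClN3O4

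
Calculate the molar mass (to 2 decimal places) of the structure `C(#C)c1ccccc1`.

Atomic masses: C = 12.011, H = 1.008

102.14

Molecular formula: C8H6.
M = 8×12.011 + 6×1.008 = 102.14 g/mol.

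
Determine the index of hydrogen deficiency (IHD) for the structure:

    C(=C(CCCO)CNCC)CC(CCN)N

Molecular formula from the SMILES: C12H27N3O.
DoU = (2C + 2 + N − H − X)/2 = (2·12 + 2 + 3 − 27 − 0)/2 = 2/2 = 1.
(Structurally: 0 ring(s) + 1 π bond(s) = 1.)

1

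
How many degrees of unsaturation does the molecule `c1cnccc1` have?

Molecular formula from the SMILES: C5H5N.
DoU = (2C + 2 + N − H − X)/2 = (2·5 + 2 + 1 − 5 − 0)/2 = 8/2 = 4.
(Structurally: 1 ring(s) + 3 π bond(s) = 4.)

4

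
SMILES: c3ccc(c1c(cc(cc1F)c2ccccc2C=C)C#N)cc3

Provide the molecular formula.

Heavy atoms from the SMILES: 21 C, 1 F, 1 N.
Implicit hydrogens by atom environment:
  11 × C (aromatic): 1 H each → 11
  7 × C (aromatic): no H
  1 × C: 2 H
  1 × C: 1 H
  1 × C: no H
  1 × F: no H
  1 × N: no H
  Total hydrogens = 14.
Molecular formula: C21H14FN

C21H14FN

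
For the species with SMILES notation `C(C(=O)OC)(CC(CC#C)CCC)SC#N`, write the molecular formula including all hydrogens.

Heavy atoms from the SMILES: 12 C, 1 N, 2 O, 1 S.
Implicit hydrogens by atom environment:
  4 × C: 2 H each → 8
  3 × C: 1 H each → 3
  3 × C: no H
  2 × C: 3 H each → 6
  2 × O: no H
  1 × N: no H
  1 × S: no H
  Total hydrogens = 17.
Molecular formula: C12H17NO2S

C12H17NO2S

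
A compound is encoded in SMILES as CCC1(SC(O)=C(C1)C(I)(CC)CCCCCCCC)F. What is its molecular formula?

C17H30FIOS

Heavy atoms from the SMILES: 17 C, 1 F, 1 I, 1 O, 1 S.
Implicit hydrogens by atom environment:
  10 × C: 2 H each → 20
  4 × C: no H
  3 × C: 3 H each → 9
  1 × F: no H
  1 × I: no H
  1 × O: 1 H
  1 × S: no H
  Total hydrogens = 30.
Molecular formula: C17H30FIOS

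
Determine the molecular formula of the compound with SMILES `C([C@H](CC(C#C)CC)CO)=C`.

C10H16O

Heavy atoms from the SMILES: 10 C, 1 O.
Implicit hydrogens by atom environment:
  4 × C: 2 H each → 8
  4 × C: 1 H each → 4
  1 × C: 3 H
  1 × C: no H
  1 × O: 1 H
  Total hydrogens = 16.
Molecular formula: C10H16O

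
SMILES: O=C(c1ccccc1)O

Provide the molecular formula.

Heavy atoms from the SMILES: 7 C, 2 O.
Implicit hydrogens by atom environment:
  5 × C (aromatic): 1 H each → 5
  1 × C (aromatic): no H
  1 × C: no H
  1 × O: 1 H
  1 × O: no H
  Total hydrogens = 6.
Molecular formula: C7H6O2

C7H6O2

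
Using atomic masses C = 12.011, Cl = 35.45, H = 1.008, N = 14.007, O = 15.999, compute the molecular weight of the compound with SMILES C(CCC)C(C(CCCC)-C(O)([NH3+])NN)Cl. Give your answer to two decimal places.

252.81

Molecular formula: C11H27ClN3O+.
M = 11×12.011 + 1×35.45 + 27×1.008 + 3×14.007 + 1×15.999 = 252.81 g/mol.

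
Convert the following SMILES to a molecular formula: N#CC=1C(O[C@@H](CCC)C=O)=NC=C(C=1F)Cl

Heavy atoms from the SMILES: 11 C, 1 Cl, 1 F, 2 N, 2 O.
Implicit hydrogens by atom environment:
  4 × C (aromatic): no H
  2 × C: 2 H each → 4
  2 × C: 1 H each → 2
  2 × O: no H
  1 × C: 3 H
  1 × C (aromatic): 1 H
  1 × C: no H
  1 × Cl: no H
  1 × F: no H
  1 × N (aromatic): no H
  1 × N: no H
  Total hydrogens = 10.
Molecular formula: C11H10ClFN2O2

C11H10ClFN2O2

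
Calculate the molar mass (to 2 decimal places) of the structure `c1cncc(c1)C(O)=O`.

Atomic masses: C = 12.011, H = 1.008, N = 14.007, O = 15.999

Molecular formula: C6H5NO2.
M = 6×12.011 + 5×1.008 + 1×14.007 + 2×15.999 = 123.11 g/mol.

123.11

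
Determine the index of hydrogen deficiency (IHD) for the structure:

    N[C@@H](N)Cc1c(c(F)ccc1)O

Molecular formula from the SMILES: C8H11FN2O.
DoU = (2C + 2 + N − H − X)/2 = (2·8 + 2 + 2 − 11 − 1)/2 = 8/2 = 4.
(Structurally: 1 ring(s) + 3 π bond(s) = 4.)

4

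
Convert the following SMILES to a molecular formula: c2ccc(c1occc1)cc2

C10H8O

Heavy atoms from the SMILES: 10 C, 1 O.
Implicit hydrogens by atom environment:
  8 × C (aromatic): 1 H each → 8
  2 × C (aromatic): no H
  1 × O (aromatic): no H
  Total hydrogens = 8.
Molecular formula: C10H8O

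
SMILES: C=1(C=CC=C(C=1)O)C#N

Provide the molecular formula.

C7H5NO

Heavy atoms from the SMILES: 7 C, 1 N, 1 O.
Implicit hydrogens by atom environment:
  4 × C (aromatic): 1 H each → 4
  2 × C (aromatic): no H
  1 × C: no H
  1 × N: no H
  1 × O: 1 H
  Total hydrogens = 5.
Molecular formula: C7H5NO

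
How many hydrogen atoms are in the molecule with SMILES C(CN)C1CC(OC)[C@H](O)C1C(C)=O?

19

Hydrogens are implicit in SMILES; fill each atom to its normal valence:
  4 × C: 1 H each → 4
  3 × C: 2 H each → 6
  2 × C: 3 H each → 6
  2 × O: no H
  1 × C: no H
  1 × N: 2 H
  1 × O: 1 H
  Total hydrogens = 19.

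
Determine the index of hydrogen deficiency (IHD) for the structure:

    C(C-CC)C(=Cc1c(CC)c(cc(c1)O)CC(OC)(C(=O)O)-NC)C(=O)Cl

Molecular formula from the SMILES: C20H28ClNO5.
DoU = (2C + 2 + N − H − X)/2 = (2·20 + 2 + 1 − 28 − 1)/2 = 14/2 = 7.
(Structurally: 1 ring(s) + 6 π bond(s) = 7.)

7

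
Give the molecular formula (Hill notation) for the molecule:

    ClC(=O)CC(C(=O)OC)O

C5H7ClO4

Heavy atoms from the SMILES: 5 C, 1 Cl, 4 O.
Implicit hydrogens by atom environment:
  3 × O: no H
  2 × C: no H
  1 × C: 3 H
  1 × C: 2 H
  1 × C: 1 H
  1 × Cl: no H
  1 × O: 1 H
  Total hydrogens = 7.
Molecular formula: C5H7ClO4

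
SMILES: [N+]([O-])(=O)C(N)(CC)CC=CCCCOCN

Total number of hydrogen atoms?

Hydrogens are implicit in SMILES; fill each atom to its normal valence:
  6 × C: 2 H each → 12
  2 × C: 1 H each → 2
  2 × N: 2 H each → 4
  2 × O: no H
  1 × C: 3 H
  1 × C: no H
  1 × N (charge +1): no H
  1 × O (charge -1): no H
  Total hydrogens = 21.

21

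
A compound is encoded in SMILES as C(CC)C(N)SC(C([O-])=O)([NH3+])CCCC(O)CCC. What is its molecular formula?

C13H28N2O3S

Heavy atoms from the SMILES: 13 C, 2 N, 3 O, 1 S.
Implicit hydrogens by atom environment:
  7 × C: 2 H each → 14
  2 × C: 3 H each → 6
  2 × C: 1 H each → 2
  2 × C: no H
  1 × N (charge +1): 3 H
  1 × N: 2 H
  1 × O: 1 H
  1 × O: no H
  1 × O (charge -1): no H
  1 × S: no H
  Total hydrogens = 28.
Molecular formula: C13H28N2O3S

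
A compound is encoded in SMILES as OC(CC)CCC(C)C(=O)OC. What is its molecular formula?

C9H18O3

Heavy atoms from the SMILES: 9 C, 3 O.
Implicit hydrogens by atom environment:
  3 × C: 3 H each → 9
  3 × C: 2 H each → 6
  2 × C: 1 H each → 2
  2 × O: no H
  1 × C: no H
  1 × O: 1 H
  Total hydrogens = 18.
Molecular formula: C9H18O3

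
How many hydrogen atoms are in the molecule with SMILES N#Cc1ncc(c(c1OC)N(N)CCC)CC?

Hydrogens are implicit in SMILES; fill each atom to its normal valence:
  4 × C (aromatic): no H
  3 × C: 3 H each → 9
  3 × C: 2 H each → 6
  2 × N: no H
  1 × C (aromatic): 1 H
  1 × C: no H
  1 × N: 2 H
  1 × N (aromatic): no H
  1 × O: no H
  Total hydrogens = 18.

18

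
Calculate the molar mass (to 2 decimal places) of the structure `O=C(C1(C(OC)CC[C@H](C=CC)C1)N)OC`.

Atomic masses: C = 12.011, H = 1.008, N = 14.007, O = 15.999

227.30

Molecular formula: C12H21NO3.
M = 12×12.011 + 21×1.008 + 1×14.007 + 3×15.999 = 227.30 g/mol.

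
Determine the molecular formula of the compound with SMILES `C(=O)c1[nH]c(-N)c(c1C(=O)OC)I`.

C7H7IN2O3

Heavy atoms from the SMILES: 7 C, 1 I, 2 N, 3 O.
Implicit hydrogens by atom environment:
  4 × C (aromatic): no H
  3 × O: no H
  1 × C: 3 H
  1 × C: 1 H
  1 × C: no H
  1 × I: no H
  1 × N: 2 H
  1 × N (aromatic): 1 H
  Total hydrogens = 7.
Molecular formula: C7H7IN2O3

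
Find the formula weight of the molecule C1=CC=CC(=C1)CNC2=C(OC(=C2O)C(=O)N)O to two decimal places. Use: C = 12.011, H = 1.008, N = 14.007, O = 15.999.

248.24

Molecular formula: C12H12N2O4.
M = 12×12.011 + 12×1.008 + 2×14.007 + 4×15.999 = 248.24 g/mol.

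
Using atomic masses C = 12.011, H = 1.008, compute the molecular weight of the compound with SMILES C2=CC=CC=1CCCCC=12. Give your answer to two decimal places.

132.21

Molecular formula: C10H12.
M = 10×12.011 + 12×1.008 = 132.21 g/mol.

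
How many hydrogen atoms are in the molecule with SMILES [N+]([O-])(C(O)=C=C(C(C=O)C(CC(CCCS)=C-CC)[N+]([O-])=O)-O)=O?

20

Hydrogens are implicit in SMILES; fill each atom to its normal valence:
  5 × C: 2 H each → 10
  4 × C: 1 H each → 4
  4 × C: no H
  3 × O: no H
  2 × N (charge +1): no H
  2 × O: 1 H each → 2
  2 × O (charge -1): no H
  1 × C: 3 H
  1 × S: 1 H
  Total hydrogens = 20.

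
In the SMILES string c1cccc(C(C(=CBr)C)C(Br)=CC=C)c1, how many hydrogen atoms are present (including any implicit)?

Hydrogens are implicit in SMILES; fill each atom to its normal valence:
  5 × C (aromatic): 1 H each → 5
  4 × C: 1 H each → 4
  2 × Br: no H
  2 × C: no H
  1 × C: 3 H
  1 × C: 2 H
  1 × C (aromatic): no H
  Total hydrogens = 14.

14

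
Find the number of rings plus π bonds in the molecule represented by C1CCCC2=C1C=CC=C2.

5

Molecular formula from the SMILES: C10H12.
DoU = (2C + 2 + N − H − X)/2 = (2·10 + 2 + 0 − 12 − 0)/2 = 10/2 = 5.
(Structurally: 2 ring(s) + 3 π bond(s) = 5.)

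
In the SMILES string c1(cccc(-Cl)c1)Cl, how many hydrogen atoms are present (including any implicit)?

4

Hydrogens are implicit in SMILES; fill each atom to its normal valence:
  4 × C (aromatic): 1 H each → 4
  2 × C (aromatic): no H
  2 × Cl: no H
  Total hydrogens = 4.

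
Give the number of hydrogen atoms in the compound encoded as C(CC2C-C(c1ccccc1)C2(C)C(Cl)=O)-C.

Hydrogens are implicit in SMILES; fill each atom to its normal valence:
  5 × C (aromatic): 1 H each → 5
  3 × C: 2 H each → 6
  2 × C: 3 H each → 6
  2 × C: 1 H each → 2
  2 × C: no H
  1 × C (aromatic): no H
  1 × Cl: no H
  1 × O: no H
  Total hydrogens = 19.

19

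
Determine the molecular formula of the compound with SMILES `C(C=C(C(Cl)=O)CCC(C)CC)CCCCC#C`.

Heavy atoms from the SMILES: 16 C, 1 Cl, 1 O.
Implicit hydrogens by atom environment:
  8 × C: 2 H each → 16
  3 × C: 1 H each → 3
  3 × C: no H
  2 × C: 3 H each → 6
  1 × Cl: no H
  1 × O: no H
  Total hydrogens = 25.
Molecular formula: C16H25ClO

C16H25ClO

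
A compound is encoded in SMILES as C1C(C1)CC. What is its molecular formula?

C5H10

Heavy atoms from the SMILES: 5 C.
Implicit hydrogens by atom environment:
  3 × C: 2 H each → 6
  1 × C: 3 H
  1 × C: 1 H
  Total hydrogens = 10.
Molecular formula: C5H10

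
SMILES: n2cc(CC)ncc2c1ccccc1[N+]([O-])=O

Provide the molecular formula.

C12H11N3O2

Heavy atoms from the SMILES: 12 C, 3 N, 2 O.
Implicit hydrogens by atom environment:
  6 × C (aromatic): 1 H each → 6
  4 × C (aromatic): no H
  2 × N (aromatic): no H
  1 × C: 3 H
  1 × C: 2 H
  1 × N (charge +1): no H
  1 × O: no H
  1 × O (charge -1): no H
  Total hydrogens = 11.
Molecular formula: C12H11N3O2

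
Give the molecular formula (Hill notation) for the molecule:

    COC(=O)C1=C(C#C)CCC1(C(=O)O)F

Heavy atoms from the SMILES: 10 C, 1 F, 4 O.
Implicit hydrogens by atom environment:
  6 × C: no H
  3 × O: no H
  2 × C: 2 H each → 4
  1 × C: 3 H
  1 × C: 1 H
  1 × F: no H
  1 × O: 1 H
  Total hydrogens = 9.
Molecular formula: C10H9FO4

C10H9FO4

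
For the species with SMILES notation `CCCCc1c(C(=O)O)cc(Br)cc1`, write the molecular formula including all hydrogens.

Heavy atoms from the SMILES: 1 Br, 11 C, 2 O.
Implicit hydrogens by atom environment:
  3 × C: 2 H each → 6
  3 × C (aromatic): 1 H each → 3
  3 × C (aromatic): no H
  1 × Br: no H
  1 × C: 3 H
  1 × C: no H
  1 × O: 1 H
  1 × O: no H
  Total hydrogens = 13.
Molecular formula: C11H13BrO2

C11H13BrO2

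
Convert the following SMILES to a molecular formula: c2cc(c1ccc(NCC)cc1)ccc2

C14H15N

Heavy atoms from the SMILES: 14 C, 1 N.
Implicit hydrogens by atom environment:
  9 × C (aromatic): 1 H each → 9
  3 × C (aromatic): no H
  1 × C: 3 H
  1 × C: 2 H
  1 × N: 1 H
  Total hydrogens = 15.
Molecular formula: C14H15N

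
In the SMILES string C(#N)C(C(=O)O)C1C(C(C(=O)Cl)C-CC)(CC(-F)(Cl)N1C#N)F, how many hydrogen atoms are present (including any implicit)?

Hydrogens are implicit in SMILES; fill each atom to its normal valence:
  6 × C: no H
  3 × C: 2 H each → 6
  3 × C: 1 H each → 3
  3 × N: no H
  2 × Cl: no H
  2 × F: no H
  2 × O: no H
  1 × C: 3 H
  1 × O: 1 H
  Total hydrogens = 13.

13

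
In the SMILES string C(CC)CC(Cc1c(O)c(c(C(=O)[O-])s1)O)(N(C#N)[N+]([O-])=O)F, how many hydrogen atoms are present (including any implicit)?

13

Hydrogens are implicit in SMILES; fill each atom to its normal valence:
  4 × C: 2 H each → 8
  4 × C (aromatic): no H
  3 × C: no H
  2 × N: no H
  2 × O: 1 H each → 2
  2 × O: no H
  2 × O (charge -1): no H
  1 × C: 3 H
  1 × F: no H
  1 × N (charge +1): no H
  1 × S (aromatic): no H
  Total hydrogens = 13.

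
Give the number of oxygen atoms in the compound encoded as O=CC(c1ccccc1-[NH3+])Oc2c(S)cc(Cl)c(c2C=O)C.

3

The symbol for oxygen appears 3 times in the SMILES.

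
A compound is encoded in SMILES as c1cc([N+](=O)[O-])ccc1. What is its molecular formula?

C6H5NO2

Heavy atoms from the SMILES: 6 C, 1 N, 2 O.
Implicit hydrogens by atom environment:
  5 × C (aromatic): 1 H each → 5
  1 × C (aromatic): no H
  1 × N (charge +1): no H
  1 × O: no H
  1 × O (charge -1): no H
  Total hydrogens = 5.
Molecular formula: C6H5NO2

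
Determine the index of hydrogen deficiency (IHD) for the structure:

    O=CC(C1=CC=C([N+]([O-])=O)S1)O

Molecular formula from the SMILES: C6H5NO4S.
DoU = (2C + 2 + N − H − X)/2 = (2·6 + 2 + 1 − 5 − 0)/2 = 10/2 = 5.
(Structurally: 1 ring(s) + 4 π bond(s) = 5.)

5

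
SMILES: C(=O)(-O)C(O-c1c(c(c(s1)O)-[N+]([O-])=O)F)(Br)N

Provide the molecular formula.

Heavy atoms from the SMILES: 1 Br, 6 C, 1 F, 2 N, 6 O, 1 S.
Implicit hydrogens by atom environment:
  4 × C (aromatic): no H
  3 × O: no H
  2 × C: no H
  2 × O: 1 H each → 2
  1 × Br: no H
  1 × F: no H
  1 × N: 2 H
  1 × N (charge +1): no H
  1 × O (charge -1): no H
  1 × S (aromatic): no H
  Total hydrogens = 4.
Molecular formula: C6H4BrFN2O6S

C6H4BrFN2O6S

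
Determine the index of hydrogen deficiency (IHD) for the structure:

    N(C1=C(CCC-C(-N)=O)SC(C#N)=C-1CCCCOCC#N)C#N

Molecular formula from the SMILES: C16H19N5O2S.
DoU = (2C + 2 + N − H − X)/2 = (2·16 + 2 + 5 − 19 − 0)/2 = 20/2 = 10.
(Structurally: 1 ring(s) + 9 π bond(s) = 10.)

10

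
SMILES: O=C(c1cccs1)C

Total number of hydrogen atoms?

Hydrogens are implicit in SMILES; fill each atom to its normal valence:
  3 × C (aromatic): 1 H each → 3
  1 × C: 3 H
  1 × C (aromatic): no H
  1 × C: no H
  1 × O: no H
  1 × S (aromatic): no H
  Total hydrogens = 6.

6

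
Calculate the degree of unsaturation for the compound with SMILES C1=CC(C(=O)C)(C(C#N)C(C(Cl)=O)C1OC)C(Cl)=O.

7

Molecular formula from the SMILES: C12H11Cl2NO4.
DoU = (2C + 2 + N − H − X)/2 = (2·12 + 2 + 1 − 11 − 2)/2 = 14/2 = 7.
(Structurally: 1 ring(s) + 6 π bond(s) = 7.)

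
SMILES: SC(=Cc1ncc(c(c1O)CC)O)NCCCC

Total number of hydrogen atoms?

20

Hydrogens are implicit in SMILES; fill each atom to its normal valence:
  4 × C: 2 H each → 8
  4 × C (aromatic): no H
  2 × C: 3 H each → 6
  2 × O: 1 H each → 2
  1 × C (aromatic): 1 H
  1 × C: 1 H
  1 × C: no H
  1 × N: 1 H
  1 × N (aromatic): no H
  1 × S: 1 H
  Total hydrogens = 20.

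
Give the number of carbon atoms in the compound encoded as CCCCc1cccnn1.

8

The symbol for carbon appears 8 times in the SMILES. Lowercase c denotes aromatic carbon and counts toward C.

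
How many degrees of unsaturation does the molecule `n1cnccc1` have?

4

Molecular formula from the SMILES: C4H4N2.
DoU = (2C + 2 + N − H − X)/2 = (2·4 + 2 + 2 − 4 − 0)/2 = 8/2 = 4.
(Structurally: 1 ring(s) + 3 π bond(s) = 4.)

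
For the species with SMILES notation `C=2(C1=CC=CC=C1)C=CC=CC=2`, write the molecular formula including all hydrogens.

C12H10

Heavy atoms from the SMILES: 12 C.
Implicit hydrogens by atom environment:
  10 × C (aromatic): 1 H each → 10
  2 × C (aromatic): no H
  Total hydrogens = 10.
Molecular formula: C12H10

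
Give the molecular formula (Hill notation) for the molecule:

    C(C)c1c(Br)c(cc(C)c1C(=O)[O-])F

C10H9BrFO2-

Heavy atoms from the SMILES: 1 Br, 10 C, 1 F, 2 O.
Implicit hydrogens by atom environment:
  5 × C (aromatic): no H
  2 × C: 3 H each → 6
  1 × Br: no H
  1 × C: 2 H
  1 × C (aromatic): 1 H
  1 × C: no H
  1 × F: no H
  1 × O: no H
  1 × O (charge -1): no H
  Total hydrogens = 9.
Net charge -1.
Molecular formula: C10H9BrFO2-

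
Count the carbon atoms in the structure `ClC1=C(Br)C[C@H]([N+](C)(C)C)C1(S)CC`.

10

The symbol for carbon appears 10 times in the SMILES. (Cl is a single chlorine, not C + l.)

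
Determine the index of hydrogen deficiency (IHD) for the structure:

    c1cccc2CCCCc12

5

Molecular formula from the SMILES: C10H12.
DoU = (2C + 2 + N − H − X)/2 = (2·10 + 2 + 0 − 12 − 0)/2 = 10/2 = 5.
(Structurally: 2 ring(s) + 3 π bond(s) = 5.)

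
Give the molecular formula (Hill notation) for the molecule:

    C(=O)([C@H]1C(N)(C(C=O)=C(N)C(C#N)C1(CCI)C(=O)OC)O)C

Heavy atoms from the SMILES: 14 C, 1 I, 3 N, 5 O.
Implicit hydrogens by atom environment:
  7 × C: no H
  4 × O: no H
  3 × C: 1 H each → 3
  2 × C: 3 H each → 6
  2 × C: 2 H each → 4
  2 × N: 2 H each → 4
  1 × I: no H
  1 × N: no H
  1 × O: 1 H
  Total hydrogens = 18.
Molecular formula: C14H18IN3O5

C14H18IN3O5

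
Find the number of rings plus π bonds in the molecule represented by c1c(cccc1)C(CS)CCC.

4

Molecular formula from the SMILES: C11H16S.
DoU = (2C + 2 + N − H − X)/2 = (2·11 + 2 + 0 − 16 − 0)/2 = 8/2 = 4.
(Structurally: 1 ring(s) + 3 π bond(s) = 4.)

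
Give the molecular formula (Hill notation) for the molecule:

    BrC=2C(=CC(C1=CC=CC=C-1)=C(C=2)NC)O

C13H12BrNO

Heavy atoms from the SMILES: 1 Br, 13 C, 1 N, 1 O.
Implicit hydrogens by atom environment:
  7 × C (aromatic): 1 H each → 7
  5 × C (aromatic): no H
  1 × Br: no H
  1 × C: 3 H
  1 × N: 1 H
  1 × O: 1 H
  Total hydrogens = 12.
Molecular formula: C13H12BrNO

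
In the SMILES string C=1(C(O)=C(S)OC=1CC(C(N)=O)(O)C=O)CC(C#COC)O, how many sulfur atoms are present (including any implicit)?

1

The symbol for sulfur appears 1 time in the SMILES.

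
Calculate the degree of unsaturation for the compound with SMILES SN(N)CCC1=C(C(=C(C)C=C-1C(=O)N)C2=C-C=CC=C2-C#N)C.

Molecular formula from the SMILES: C18H20N4OS.
DoU = (2C + 2 + N − H − X)/2 = (2·18 + 2 + 4 − 20 − 0)/2 = 22/2 = 11.
(Structurally: 2 ring(s) + 9 π bond(s) = 11.)

11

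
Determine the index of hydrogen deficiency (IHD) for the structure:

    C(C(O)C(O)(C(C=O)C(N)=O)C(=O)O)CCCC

3

Molecular formula from the SMILES: C11H19NO6.
DoU = (2C + 2 + N − H − X)/2 = (2·11 + 2 + 1 − 19 − 0)/2 = 6/2 = 3.
(Structurally: 0 ring(s) + 3 π bond(s) = 3.)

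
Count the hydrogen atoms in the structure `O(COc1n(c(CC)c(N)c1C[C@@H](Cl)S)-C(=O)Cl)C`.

Hydrogens are implicit in SMILES; fill each atom to its normal valence:
  4 × C (aromatic): no H
  3 × C: 2 H each → 6
  3 × O: no H
  2 × C: 3 H each → 6
  2 × Cl: no H
  1 × C: 1 H
  1 × C: no H
  1 × N: 2 H
  1 × N (aromatic): no H
  1 × S: 1 H
  Total hydrogens = 16.

16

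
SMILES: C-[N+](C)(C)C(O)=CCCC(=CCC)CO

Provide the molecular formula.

C12H24NO2+

Heavy atoms from the SMILES: 12 C, 1 N, 2 O.
Implicit hydrogens by atom environment:
  4 × C: 3 H each → 12
  4 × C: 2 H each → 8
  2 × C: 1 H each → 2
  2 × C: no H
  2 × O: 1 H each → 2
  1 × N (charge +1): no H
  Total hydrogens = 24.
Net charge +1.
Molecular formula: C12H24NO2+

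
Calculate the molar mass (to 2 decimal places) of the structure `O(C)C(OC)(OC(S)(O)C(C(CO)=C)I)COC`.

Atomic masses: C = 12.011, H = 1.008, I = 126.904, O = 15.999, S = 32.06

Molecular formula: C10H19IO6S.
M = 10×12.011 + 19×1.008 + 1×126.904 + 6×15.999 + 1×32.06 = 394.22 g/mol.

394.22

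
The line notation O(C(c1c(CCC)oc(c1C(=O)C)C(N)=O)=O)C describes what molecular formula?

C12H15NO5

Heavy atoms from the SMILES: 12 C, 1 N, 5 O.
Implicit hydrogens by atom environment:
  4 × C (aromatic): no H
  4 × O: no H
  3 × C: 3 H each → 9
  3 × C: no H
  2 × C: 2 H each → 4
  1 × N: 2 H
  1 × O (aromatic): no H
  Total hydrogens = 15.
Molecular formula: C12H15NO5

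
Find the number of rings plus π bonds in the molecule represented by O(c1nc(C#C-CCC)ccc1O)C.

6

Molecular formula from the SMILES: C11H13NO2.
DoU = (2C + 2 + N − H − X)/2 = (2·11 + 2 + 1 − 13 − 0)/2 = 12/2 = 6.
(Structurally: 1 ring(s) + 5 π bond(s) = 6.)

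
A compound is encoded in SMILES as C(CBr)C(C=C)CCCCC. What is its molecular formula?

C10H19Br

Heavy atoms from the SMILES: 1 Br, 10 C.
Implicit hydrogens by atom environment:
  7 × C: 2 H each → 14
  2 × C: 1 H each → 2
  1 × Br: no H
  1 × C: 3 H
  Total hydrogens = 19.
Molecular formula: C10H19Br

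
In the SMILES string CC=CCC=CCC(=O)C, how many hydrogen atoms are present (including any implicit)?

14

Hydrogens are implicit in SMILES; fill each atom to its normal valence:
  4 × C: 1 H each → 4
  2 × C: 3 H each → 6
  2 × C: 2 H each → 4
  1 × C: no H
  1 × O: no H
  Total hydrogens = 14.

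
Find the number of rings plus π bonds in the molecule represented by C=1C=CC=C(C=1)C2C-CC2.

Molecular formula from the SMILES: C10H12.
DoU = (2C + 2 + N − H − X)/2 = (2·10 + 2 + 0 − 12 − 0)/2 = 10/2 = 5.
(Structurally: 2 ring(s) + 3 π bond(s) = 5.)

5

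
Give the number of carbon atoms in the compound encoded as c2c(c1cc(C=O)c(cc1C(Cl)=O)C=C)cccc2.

The symbol for carbon appears 16 times in the SMILES. Lowercase c denotes aromatic carbon and counts toward C.

16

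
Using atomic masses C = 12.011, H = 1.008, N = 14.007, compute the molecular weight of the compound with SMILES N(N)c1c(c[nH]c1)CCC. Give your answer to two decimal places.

139.20

Molecular formula: C7H13N3.
M = 7×12.011 + 13×1.008 + 3×14.007 = 139.20 g/mol.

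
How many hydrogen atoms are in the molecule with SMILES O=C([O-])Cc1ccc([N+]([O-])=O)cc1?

Hydrogens are implicit in SMILES; fill each atom to its normal valence:
  4 × C (aromatic): 1 H each → 4
  2 × C (aromatic): no H
  2 × O: no H
  2 × O (charge -1): no H
  1 × C: 2 H
  1 × C: no H
  1 × N (charge +1): no H
  Total hydrogens = 6.

6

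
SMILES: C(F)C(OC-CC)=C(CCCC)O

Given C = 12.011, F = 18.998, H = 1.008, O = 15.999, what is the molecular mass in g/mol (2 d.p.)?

190.26

Molecular formula: C10H19FO2.
M = 10×12.011 + 1×18.998 + 19×1.008 + 2×15.999 = 190.26 g/mol.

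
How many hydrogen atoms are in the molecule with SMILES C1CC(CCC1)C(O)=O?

Hydrogens are implicit in SMILES; fill each atom to its normal valence:
  5 × C: 2 H each → 10
  1 × C: 1 H
  1 × C: no H
  1 × O: 1 H
  1 × O: no H
  Total hydrogens = 12.

12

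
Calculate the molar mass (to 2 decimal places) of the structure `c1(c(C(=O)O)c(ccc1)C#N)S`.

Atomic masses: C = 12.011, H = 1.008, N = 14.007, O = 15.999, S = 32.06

Molecular formula: C8H5NO2S.
M = 8×12.011 + 5×1.008 + 1×14.007 + 2×15.999 + 1×32.06 = 179.19 g/mol.

179.19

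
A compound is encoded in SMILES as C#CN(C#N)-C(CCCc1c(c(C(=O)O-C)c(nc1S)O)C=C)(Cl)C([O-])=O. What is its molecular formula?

Heavy atoms from the SMILES: 17 C, 1 Cl, 3 N, 5 O, 1 S.
Implicit hydrogens by atom environment:
  5 × C (aromatic): no H
  5 × C: no H
  4 × C: 2 H each → 8
  3 × O: no H
  2 × C: 1 H each → 2
  2 × N: no H
  1 × C: 3 H
  1 × Cl: no H
  1 × N (aromatic): no H
  1 × O: 1 H
  1 × O (charge -1): no H
  1 × S: 1 H
  Total hydrogens = 15.
Net charge -1.
Molecular formula: C17H15ClN3O5S-

C17H15ClN3O5S-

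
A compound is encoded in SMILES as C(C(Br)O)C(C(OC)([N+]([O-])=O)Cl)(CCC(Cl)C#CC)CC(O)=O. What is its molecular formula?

C13H18BrCl2NO6

Heavy atoms from the SMILES: 1 Br, 13 C, 2 Cl, 1 N, 6 O.
Implicit hydrogens by atom environment:
  5 × C: no H
  4 × C: 2 H each → 8
  3 × O: no H
  2 × C: 3 H each → 6
  2 × C: 1 H each → 2
  2 × Cl: no H
  2 × O: 1 H each → 2
  1 × Br: no H
  1 × N (charge +1): no H
  1 × O (charge -1): no H
  Total hydrogens = 18.
Molecular formula: C13H18BrCl2NO6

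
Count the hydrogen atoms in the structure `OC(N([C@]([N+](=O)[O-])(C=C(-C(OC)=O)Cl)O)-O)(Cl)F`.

Hydrogens are implicit in SMILES; fill each atom to its normal valence:
  4 × C: no H
  3 × O: 1 H each → 3
  3 × O: no H
  2 × Cl: no H
  1 × C: 3 H
  1 × C: 1 H
  1 × F: no H
  1 × N: no H
  1 × N (charge +1): no H
  1 × O (charge -1): no H
  Total hydrogens = 7.

7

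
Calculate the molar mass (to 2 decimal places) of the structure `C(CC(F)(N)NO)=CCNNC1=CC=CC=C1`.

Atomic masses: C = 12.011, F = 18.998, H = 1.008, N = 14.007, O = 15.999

Molecular formula: C11H17FN4O.
M = 11×12.011 + 1×18.998 + 17×1.008 + 4×14.007 + 1×15.999 = 240.28 g/mol.

240.28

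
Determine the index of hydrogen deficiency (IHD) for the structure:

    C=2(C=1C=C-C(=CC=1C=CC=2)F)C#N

Molecular formula from the SMILES: C11H6FN.
DoU = (2C + 2 + N − H − X)/2 = (2·11 + 2 + 1 − 6 − 1)/2 = 18/2 = 9.
(Structurally: 2 ring(s) + 7 π bond(s) = 9.)

9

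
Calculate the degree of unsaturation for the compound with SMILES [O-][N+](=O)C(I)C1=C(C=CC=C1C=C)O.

6

Molecular formula from the SMILES: C9H8INO3.
DoU = (2C + 2 + N − H − X)/2 = (2·9 + 2 + 1 − 8 − 1)/2 = 12/2 = 6.
(Structurally: 1 ring(s) + 5 π bond(s) = 6.)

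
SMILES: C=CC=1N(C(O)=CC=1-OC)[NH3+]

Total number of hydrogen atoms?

11

Hydrogens are implicit in SMILES; fill each atom to its normal valence:
  3 × C (aromatic): no H
  1 × C: 3 H
  1 × C: 2 H
  1 × C (aromatic): 1 H
  1 × C: 1 H
  1 × N (charge +1): 3 H
  1 × N (aromatic): no H
  1 × O: 1 H
  1 × O: no H
  Total hydrogens = 11.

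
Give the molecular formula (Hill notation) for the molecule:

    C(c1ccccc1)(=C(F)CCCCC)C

C14H19F

Heavy atoms from the SMILES: 14 C, 1 F.
Implicit hydrogens by atom environment:
  5 × C (aromatic): 1 H each → 5
  4 × C: 2 H each → 8
  2 × C: 3 H each → 6
  2 × C: no H
  1 × C (aromatic): no H
  1 × F: no H
  Total hydrogens = 19.
Molecular formula: C14H19F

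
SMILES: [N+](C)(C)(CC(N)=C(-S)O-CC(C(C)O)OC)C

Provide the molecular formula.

Heavy atoms from the SMILES: 11 C, 2 N, 3 O, 1 S.
Implicit hydrogens by atom environment:
  5 × C: 3 H each → 15
  2 × C: 2 H each → 4
  2 × C: 1 H each → 2
  2 × C: no H
  2 × O: no H
  1 × N: 2 H
  1 × N (charge +1): no H
  1 × O: 1 H
  1 × S: 1 H
  Total hydrogens = 25.
Net charge +1.
Molecular formula: C11H25N2O3S+

C11H25N2O3S+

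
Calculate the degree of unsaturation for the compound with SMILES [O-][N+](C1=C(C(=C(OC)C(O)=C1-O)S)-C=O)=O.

6

Molecular formula from the SMILES: C8H7NO6S.
DoU = (2C + 2 + N − H − X)/2 = (2·8 + 2 + 1 − 7 − 0)/2 = 12/2 = 6.
(Structurally: 1 ring(s) + 5 π bond(s) = 6.)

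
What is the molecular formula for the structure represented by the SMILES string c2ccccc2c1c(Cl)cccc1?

Heavy atoms from the SMILES: 12 C, 1 Cl.
Implicit hydrogens by atom environment:
  9 × C (aromatic): 1 H each → 9
  3 × C (aromatic): no H
  1 × Cl: no H
  Total hydrogens = 9.
Molecular formula: C12H9Cl

C12H9Cl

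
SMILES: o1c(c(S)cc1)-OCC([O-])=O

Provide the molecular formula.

C6H5O4S-

Heavy atoms from the SMILES: 6 C, 4 O, 1 S.
Implicit hydrogens by atom environment:
  2 × C (aromatic): 1 H each → 2
  2 × C (aromatic): no H
  2 × O: no H
  1 × C: 2 H
  1 × C: no H
  1 × O (aromatic): no H
  1 × O (charge -1): no H
  1 × S: 1 H
  Total hydrogens = 5.
Net charge -1.
Molecular formula: C6H5O4S-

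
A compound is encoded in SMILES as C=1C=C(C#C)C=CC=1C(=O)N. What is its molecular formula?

Heavy atoms from the SMILES: 9 C, 1 N, 1 O.
Implicit hydrogens by atom environment:
  4 × C (aromatic): 1 H each → 4
  2 × C (aromatic): no H
  2 × C: no H
  1 × C: 1 H
  1 × N: 2 H
  1 × O: no H
  Total hydrogens = 7.
Molecular formula: C9H7NO

C9H7NO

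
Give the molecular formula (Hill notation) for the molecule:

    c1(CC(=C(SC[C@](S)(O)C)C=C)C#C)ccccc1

C16H18OS2

Heavy atoms from the SMILES: 16 C, 1 O, 2 S.
Implicit hydrogens by atom environment:
  5 × C (aromatic): 1 H each → 5
  4 × C: no H
  3 × C: 2 H each → 6
  2 × C: 1 H each → 2
  1 × C: 3 H
  1 × C (aromatic): no H
  1 × O: 1 H
  1 × S: 1 H
  1 × S: no H
  Total hydrogens = 18.
Molecular formula: C16H18OS2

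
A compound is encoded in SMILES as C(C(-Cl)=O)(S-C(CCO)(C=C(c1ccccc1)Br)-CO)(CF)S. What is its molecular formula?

Heavy atoms from the SMILES: 1 Br, 15 C, 1 Cl, 1 F, 3 O, 2 S.
Implicit hydrogens by atom environment:
  5 × C (aromatic): 1 H each → 5
  4 × C: 2 H each → 8
  4 × C: no H
  2 × O: 1 H each → 2
  1 × Br: no H
  1 × C: 1 H
  1 × C (aromatic): no H
  1 × Cl: no H
  1 × F: no H
  1 × O: no H
  1 × S: 1 H
  1 × S: no H
  Total hydrogens = 17.
Molecular formula: C15H17BrClFO3S2

C15H17BrClFO3S2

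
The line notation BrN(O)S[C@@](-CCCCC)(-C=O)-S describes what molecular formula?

C7H14BrNO2S2

Heavy atoms from the SMILES: 1 Br, 7 C, 1 N, 2 O, 2 S.
Implicit hydrogens by atom environment:
  4 × C: 2 H each → 8
  1 × Br: no H
  1 × C: 3 H
  1 × C: 1 H
  1 × C: no H
  1 × N: no H
  1 × O: 1 H
  1 × O: no H
  1 × S: 1 H
  1 × S: no H
  Total hydrogens = 14.
Molecular formula: C7H14BrNO2S2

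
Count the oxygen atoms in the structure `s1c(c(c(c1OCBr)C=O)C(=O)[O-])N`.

The symbol for oxygen appears 4 times in the SMILES.

4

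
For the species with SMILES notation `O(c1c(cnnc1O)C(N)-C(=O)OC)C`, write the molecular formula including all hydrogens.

Heavy atoms from the SMILES: 8 C, 3 N, 4 O.
Implicit hydrogens by atom environment:
  3 × C (aromatic): no H
  3 × O: no H
  2 × C: 3 H each → 6
  2 × N (aromatic): no H
  1 × C (aromatic): 1 H
  1 × C: 1 H
  1 × C: no H
  1 × N: 2 H
  1 × O: 1 H
  Total hydrogens = 11.
Molecular formula: C8H11N3O4

C8H11N3O4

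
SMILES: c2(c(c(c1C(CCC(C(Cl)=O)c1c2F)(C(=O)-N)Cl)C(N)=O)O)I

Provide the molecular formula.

C13H10Cl2FIN2O4

Heavy atoms from the SMILES: 13 C, 2 Cl, 1 F, 1 I, 2 N, 4 O.
Implicit hydrogens by atom environment:
  6 × C (aromatic): no H
  4 × C: no H
  3 × O: no H
  2 × C: 2 H each → 4
  2 × Cl: no H
  2 × N: 2 H each → 4
  1 × C: 1 H
  1 × F: no H
  1 × I: no H
  1 × O: 1 H
  Total hydrogens = 10.
Molecular formula: C13H10Cl2FIN2O4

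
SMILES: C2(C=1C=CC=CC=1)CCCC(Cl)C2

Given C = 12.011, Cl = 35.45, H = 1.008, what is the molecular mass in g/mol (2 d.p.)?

Molecular formula: C12H15Cl.
M = 12×12.011 + 1×35.45 + 15×1.008 = 194.70 g/mol.

194.70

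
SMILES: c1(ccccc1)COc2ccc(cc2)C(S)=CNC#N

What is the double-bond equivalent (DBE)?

11

Molecular formula from the SMILES: C16H14N2OS.
DoU = (2C + 2 + N − H − X)/2 = (2·16 + 2 + 2 − 14 − 0)/2 = 22/2 = 11.
(Structurally: 2 ring(s) + 9 π bond(s) = 11.)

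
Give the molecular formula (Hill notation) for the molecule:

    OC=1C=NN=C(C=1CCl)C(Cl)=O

Heavy atoms from the SMILES: 6 C, 2 Cl, 2 N, 2 O.
Implicit hydrogens by atom environment:
  3 × C (aromatic): no H
  2 × Cl: no H
  2 × N (aromatic): no H
  1 × C: 2 H
  1 × C (aromatic): 1 H
  1 × C: no H
  1 × O: 1 H
  1 × O: no H
  Total hydrogens = 4.
Molecular formula: C6H4Cl2N2O2

C6H4Cl2N2O2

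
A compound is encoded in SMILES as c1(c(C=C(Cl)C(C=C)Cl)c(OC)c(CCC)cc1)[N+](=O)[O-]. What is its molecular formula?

C15H17Cl2NO3

Heavy atoms from the SMILES: 15 C, 2 Cl, 1 N, 3 O.
Implicit hydrogens by atom environment:
  4 × C (aromatic): no H
  3 × C: 2 H each → 6
  3 × C: 1 H each → 3
  2 × C: 3 H each → 6
  2 × C (aromatic): 1 H each → 2
  2 × Cl: no H
  2 × O: no H
  1 × C: no H
  1 × N (charge +1): no H
  1 × O (charge -1): no H
  Total hydrogens = 17.
Molecular formula: C15H17Cl2NO3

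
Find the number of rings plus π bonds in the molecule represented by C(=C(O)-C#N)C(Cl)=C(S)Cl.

4

Molecular formula from the SMILES: C5H3Cl2NOS.
DoU = (2C + 2 + N − H − X)/2 = (2·5 + 2 + 1 − 3 − 2)/2 = 8/2 = 4.
(Structurally: 0 ring(s) + 4 π bond(s) = 4.)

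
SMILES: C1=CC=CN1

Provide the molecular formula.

Heavy atoms from the SMILES: 4 C, 1 N.
Implicit hydrogens by atom environment:
  4 × C (aromatic): 1 H each → 4
  1 × N (aromatic): 1 H
  Total hydrogens = 5.
Molecular formula: C4H5N

C4H5N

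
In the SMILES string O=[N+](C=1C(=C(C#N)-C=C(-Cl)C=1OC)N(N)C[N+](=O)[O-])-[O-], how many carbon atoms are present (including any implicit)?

The symbol for carbon appears 9 times in the SMILES. (Cl is a single chlorine, not C + l.)

9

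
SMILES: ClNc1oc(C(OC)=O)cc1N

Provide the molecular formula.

C6H7ClN2O3

Heavy atoms from the SMILES: 6 C, 1 Cl, 2 N, 3 O.
Implicit hydrogens by atom environment:
  3 × C (aromatic): no H
  2 × O: no H
  1 × C: 3 H
  1 × C (aromatic): 1 H
  1 × C: no H
  1 × Cl: no H
  1 × N: 2 H
  1 × N: 1 H
  1 × O (aromatic): no H
  Total hydrogens = 7.
Molecular formula: C6H7ClN2O3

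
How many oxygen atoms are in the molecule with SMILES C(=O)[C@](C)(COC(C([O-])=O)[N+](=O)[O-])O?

7

The symbol for oxygen appears 7 times in the SMILES.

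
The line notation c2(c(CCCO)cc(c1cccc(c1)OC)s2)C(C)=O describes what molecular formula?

Heavy atoms from the SMILES: 16 C, 3 O, 1 S.
Implicit hydrogens by atom environment:
  5 × C (aromatic): 1 H each → 5
  5 × C (aromatic): no H
  3 × C: 2 H each → 6
  2 × C: 3 H each → 6
  2 × O: no H
  1 × C: no H
  1 × O: 1 H
  1 × S (aromatic): no H
  Total hydrogens = 18.
Molecular formula: C16H18O3S

C16H18O3S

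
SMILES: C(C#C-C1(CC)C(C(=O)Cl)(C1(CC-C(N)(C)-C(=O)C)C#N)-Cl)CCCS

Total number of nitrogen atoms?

The symbol for nitrogen appears 2 times in the SMILES.

2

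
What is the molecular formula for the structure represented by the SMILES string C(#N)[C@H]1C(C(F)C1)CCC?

Heavy atoms from the SMILES: 8 C, 1 F, 1 N.
Implicit hydrogens by atom environment:
  3 × C: 2 H each → 6
  3 × C: 1 H each → 3
  1 × C: 3 H
  1 × C: no H
  1 × F: no H
  1 × N: no H
  Total hydrogens = 12.
Molecular formula: C8H12FN

C8H12FN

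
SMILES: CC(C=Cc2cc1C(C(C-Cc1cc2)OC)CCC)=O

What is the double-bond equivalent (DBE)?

Molecular formula from the SMILES: C18H24O2.
DoU = (2C + 2 + N − H − X)/2 = (2·18 + 2 + 0 − 24 − 0)/2 = 14/2 = 7.
(Structurally: 2 ring(s) + 5 π bond(s) = 7.)

7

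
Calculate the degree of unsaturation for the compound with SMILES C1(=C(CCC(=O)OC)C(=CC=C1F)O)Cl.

5

Molecular formula from the SMILES: C10H10ClFO3.
DoU = (2C + 2 + N − H − X)/2 = (2·10 + 2 + 0 − 10 − 2)/2 = 10/2 = 5.
(Structurally: 1 ring(s) + 4 π bond(s) = 5.)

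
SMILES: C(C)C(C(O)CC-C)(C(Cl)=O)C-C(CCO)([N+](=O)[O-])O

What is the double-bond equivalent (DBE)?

2

Molecular formula from the SMILES: C12H22ClNO6.
DoU = (2C + 2 + N − H − X)/2 = (2·12 + 2 + 1 − 22 − 1)/2 = 4/2 = 2.
(Structurally: 0 ring(s) + 2 π bond(s) = 2.)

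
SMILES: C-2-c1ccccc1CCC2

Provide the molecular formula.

C10H12

Heavy atoms from the SMILES: 10 C.
Implicit hydrogens by atom environment:
  4 × C: 2 H each → 8
  4 × C (aromatic): 1 H each → 4
  2 × C (aromatic): no H
  Total hydrogens = 12.
Molecular formula: C10H12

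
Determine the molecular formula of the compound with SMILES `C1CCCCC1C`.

C7H14

Heavy atoms from the SMILES: 7 C.
Implicit hydrogens by atom environment:
  5 × C: 2 H each → 10
  1 × C: 3 H
  1 × C: 1 H
  Total hydrogens = 14.
Molecular formula: C7H14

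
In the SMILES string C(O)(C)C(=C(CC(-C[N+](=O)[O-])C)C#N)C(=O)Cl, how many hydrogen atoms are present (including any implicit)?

Hydrogens are implicit in SMILES; fill each atom to its normal valence:
  4 × C: no H
  2 × C: 3 H each → 6
  2 × C: 2 H each → 4
  2 × C: 1 H each → 2
  2 × O: no H
  1 × Cl: no H
  1 × N: no H
  1 × N (charge +1): no H
  1 × O: 1 H
  1 × O (charge -1): no H
  Total hydrogens = 13.

13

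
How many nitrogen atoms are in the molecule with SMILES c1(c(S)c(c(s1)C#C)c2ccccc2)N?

The symbol for nitrogen appears 1 time in the SMILES.

1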